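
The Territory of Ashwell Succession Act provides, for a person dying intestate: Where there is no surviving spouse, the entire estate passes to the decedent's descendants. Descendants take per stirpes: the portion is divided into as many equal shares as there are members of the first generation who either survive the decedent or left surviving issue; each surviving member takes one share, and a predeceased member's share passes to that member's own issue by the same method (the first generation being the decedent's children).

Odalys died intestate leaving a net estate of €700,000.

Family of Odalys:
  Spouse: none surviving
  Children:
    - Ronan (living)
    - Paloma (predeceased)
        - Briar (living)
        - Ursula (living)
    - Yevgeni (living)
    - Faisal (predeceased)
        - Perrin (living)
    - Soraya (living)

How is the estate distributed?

The entire €700,000 passes to the descendants.
That amount (€700,000) is divided into 5 shares of €140,000: Ronan, Yevgeni, and Soraya each take €140,000; Paloma's €140,000 share passes to Paloma's issue; Faisal's €140,000 share passes to Faisal's issue.
Paloma's share (€140,000) is divided into 2 shares of €70,000: Briar and Ursula each take €70,000.
Faisal's share (€140,000) passes entirely to Perrin.

Ronan: €140,000; Briar: €70,000; Ursula: €70,000; Yevgeni: €140,000; Perrin: €140,000; Soraya: €140,000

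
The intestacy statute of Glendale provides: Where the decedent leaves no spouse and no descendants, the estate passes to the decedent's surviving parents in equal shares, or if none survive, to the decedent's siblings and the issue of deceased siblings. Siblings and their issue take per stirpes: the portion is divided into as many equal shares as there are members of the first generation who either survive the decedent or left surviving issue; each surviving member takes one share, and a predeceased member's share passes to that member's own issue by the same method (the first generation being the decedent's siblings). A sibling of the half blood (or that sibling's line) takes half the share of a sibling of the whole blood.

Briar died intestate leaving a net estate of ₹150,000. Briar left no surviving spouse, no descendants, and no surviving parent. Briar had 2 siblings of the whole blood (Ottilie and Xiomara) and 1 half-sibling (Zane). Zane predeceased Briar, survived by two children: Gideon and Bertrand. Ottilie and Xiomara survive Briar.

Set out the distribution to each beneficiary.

Gideon: ₹15,000; Bertrand: ₹15,000; Ottilie: ₹60,000; Xiomara: ₹60,000

The entire ₹150,000 passes to the siblings and their issue.
Counting each half-blood sibling's line as half a unit, there are 5/2 units in ₹150,000, so one unit is ₹60,000. Whole-blood lines (Ottilie and Xiomara) take ₹60,000 each; half-blood lines (Zane) take ₹30,000 each.
Zane's share (₹30,000) is divided into 2 shares of ₹15,000: Gideon and Bertrand each take ₹15,000.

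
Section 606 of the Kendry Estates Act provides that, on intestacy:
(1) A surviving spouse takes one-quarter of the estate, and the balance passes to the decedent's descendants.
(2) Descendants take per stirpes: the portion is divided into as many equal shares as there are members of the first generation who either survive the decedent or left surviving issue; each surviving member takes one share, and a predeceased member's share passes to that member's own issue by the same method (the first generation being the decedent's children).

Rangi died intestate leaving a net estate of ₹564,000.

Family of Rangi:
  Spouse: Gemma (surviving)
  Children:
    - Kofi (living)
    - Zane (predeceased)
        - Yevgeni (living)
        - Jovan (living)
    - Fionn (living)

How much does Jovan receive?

Gemma takes one-quarter of ₹564,000 = ₹141,000. The remaining ₹423,000 passes to the descendants.
The descendants' portion (₹423,000) is divided into 3 shares of ₹141,000: Kofi and Fionn each take ₹141,000; Zane's ₹141,000 share passes to Zane's issue.
Zane's share (₹141,000) is divided into 2 shares of ₹70,500: Yevgeni and Jovan each take ₹70,500.

Jovan receives ₹70,500.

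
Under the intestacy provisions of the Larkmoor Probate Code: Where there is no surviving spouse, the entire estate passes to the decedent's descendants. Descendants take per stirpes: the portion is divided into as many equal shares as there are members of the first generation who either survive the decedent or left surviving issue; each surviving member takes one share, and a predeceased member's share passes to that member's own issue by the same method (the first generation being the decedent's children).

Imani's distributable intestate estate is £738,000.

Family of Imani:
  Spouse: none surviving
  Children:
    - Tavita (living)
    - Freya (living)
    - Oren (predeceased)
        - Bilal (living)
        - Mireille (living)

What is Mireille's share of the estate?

The entire £738,000 passes to the descendants.
That amount (£738,000) is divided into 3 shares of £246,000: Tavita and Freya each take £246,000; Oren's £246,000 share passes to Oren's issue.
Oren's share (£246,000) is divided into 2 shares of £123,000: Bilal and Mireille each take £123,000.

Mireille receives £123,000.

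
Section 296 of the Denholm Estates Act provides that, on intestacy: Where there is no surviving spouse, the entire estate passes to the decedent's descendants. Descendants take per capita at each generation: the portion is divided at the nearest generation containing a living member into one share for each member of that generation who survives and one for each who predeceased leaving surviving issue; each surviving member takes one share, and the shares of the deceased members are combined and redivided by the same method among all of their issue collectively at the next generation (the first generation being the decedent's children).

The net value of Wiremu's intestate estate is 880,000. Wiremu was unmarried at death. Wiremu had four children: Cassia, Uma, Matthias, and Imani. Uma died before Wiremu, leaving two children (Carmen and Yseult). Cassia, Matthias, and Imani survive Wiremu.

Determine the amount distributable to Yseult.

The entire 880,000 passes to the descendants.
That amount (880,000) is divided at the children's generation into 4 shares of 220,000. Cassia, Matthias, and Imani each take 220,000. The remaining share for the deceased Uma (220,000) is carried to the next generation.
That pool (220,000) is divided at the grandchildren's generation equally among Carmen and Yseult: 110,000 each.

Yseult receives 110,000.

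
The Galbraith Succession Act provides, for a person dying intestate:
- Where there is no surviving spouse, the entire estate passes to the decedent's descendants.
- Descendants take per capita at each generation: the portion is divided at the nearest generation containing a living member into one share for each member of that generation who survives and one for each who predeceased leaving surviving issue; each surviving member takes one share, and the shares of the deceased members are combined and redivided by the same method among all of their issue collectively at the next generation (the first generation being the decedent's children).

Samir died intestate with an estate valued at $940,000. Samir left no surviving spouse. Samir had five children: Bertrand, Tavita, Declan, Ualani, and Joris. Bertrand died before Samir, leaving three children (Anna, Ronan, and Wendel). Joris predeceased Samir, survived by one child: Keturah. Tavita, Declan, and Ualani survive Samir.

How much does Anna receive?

The entire $940,000 passes to the descendants.
That amount ($940,000) is divided at the children's generation into 5 shares of $188,000. Tavita, Declan, and Ualani each take $188,000. The 2 shares of the deceased (Bertrand and Joris) are combined into a pool of $376,000.
That pool ($376,000) is divided at the grandchildren's generation equally among Anna, Ronan, Wendel, and Keturah: $94,000 each.

Anna receives $94,000.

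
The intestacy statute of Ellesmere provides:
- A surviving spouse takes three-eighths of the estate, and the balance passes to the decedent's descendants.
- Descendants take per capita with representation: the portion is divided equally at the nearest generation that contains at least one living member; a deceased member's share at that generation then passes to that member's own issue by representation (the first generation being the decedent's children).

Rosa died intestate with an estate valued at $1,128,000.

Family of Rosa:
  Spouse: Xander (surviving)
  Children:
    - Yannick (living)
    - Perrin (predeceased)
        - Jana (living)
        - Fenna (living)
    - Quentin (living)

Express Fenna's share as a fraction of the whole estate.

Xander takes three-eighths of $1,128,000 = $423,000. The remaining $705,000 passes to the descendants.
The descendants' portion ($705,000) is divided into 3 shares of $235,000: Yannick and Quentin each take $235,000; Perrin's $235,000 share passes to Perrin's issue.
Perrin's share ($235,000) is divided into 2 shares of $117,500: Jana and Fenna each take $117,500.

Fenna receives 5/48 of the estate.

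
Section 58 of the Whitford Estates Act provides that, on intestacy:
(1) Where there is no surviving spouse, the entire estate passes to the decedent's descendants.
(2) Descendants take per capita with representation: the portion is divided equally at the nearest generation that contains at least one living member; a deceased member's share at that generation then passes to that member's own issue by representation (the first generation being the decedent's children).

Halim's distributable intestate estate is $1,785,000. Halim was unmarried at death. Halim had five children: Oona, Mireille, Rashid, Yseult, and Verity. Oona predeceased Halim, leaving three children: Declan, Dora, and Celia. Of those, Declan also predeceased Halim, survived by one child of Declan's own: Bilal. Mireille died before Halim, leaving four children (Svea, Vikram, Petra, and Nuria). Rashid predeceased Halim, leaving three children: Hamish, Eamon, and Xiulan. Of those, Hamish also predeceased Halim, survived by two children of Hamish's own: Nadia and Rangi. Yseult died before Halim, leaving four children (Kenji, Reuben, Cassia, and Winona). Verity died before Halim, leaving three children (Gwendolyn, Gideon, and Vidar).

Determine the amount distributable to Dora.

Dora receives $105,000.

The entire $1,785,000 passes to the descendants.
No child survives, so the initial division is made at the grandchildren's generation.
That amount ($1,785,000) is divided into 17 shares of $105,000: Dora, Celia, Svea, Vikram, Petra, Nuria, Eamon, Xiulan, Kenji, Reuben, Cassia, Winona, Gwendolyn, Gideon, and Vidar each take $105,000; Declan's $105,000 share passes to Declan's issue; Hamish's $105,000 share passes to Hamish's issue.
Declan's share ($105,000) passes entirely to Bilal.
Hamish's share ($105,000) is divided into 2 shares of $52,500: Nadia and Rangi each take $52,500.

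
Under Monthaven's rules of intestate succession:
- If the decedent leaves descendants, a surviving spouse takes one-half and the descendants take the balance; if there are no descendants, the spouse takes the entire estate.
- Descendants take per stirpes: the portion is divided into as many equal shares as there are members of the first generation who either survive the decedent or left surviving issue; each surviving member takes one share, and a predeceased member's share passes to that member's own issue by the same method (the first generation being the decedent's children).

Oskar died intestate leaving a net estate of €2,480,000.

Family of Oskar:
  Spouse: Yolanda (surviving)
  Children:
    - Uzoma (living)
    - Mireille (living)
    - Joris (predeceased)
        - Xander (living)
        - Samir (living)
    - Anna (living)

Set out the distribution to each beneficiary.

Yolanda takes one-half of €2,480,000 = €1,240,000. The remaining €1,240,000 passes to the descendants.
The descendants' portion (€1,240,000) is divided into 4 shares of €310,000: Uzoma, Mireille, and Anna each take €310,000; Joris's €310,000 share passes to Joris's issue.
Joris's share (€310,000) is divided into 2 shares of €155,000: Xander and Samir each take €155,000.

Yolanda: €1,240,000; Uzoma: €310,000; Mireille: €310,000; Xander: €155,000; Samir: €155,000; Anna: €310,000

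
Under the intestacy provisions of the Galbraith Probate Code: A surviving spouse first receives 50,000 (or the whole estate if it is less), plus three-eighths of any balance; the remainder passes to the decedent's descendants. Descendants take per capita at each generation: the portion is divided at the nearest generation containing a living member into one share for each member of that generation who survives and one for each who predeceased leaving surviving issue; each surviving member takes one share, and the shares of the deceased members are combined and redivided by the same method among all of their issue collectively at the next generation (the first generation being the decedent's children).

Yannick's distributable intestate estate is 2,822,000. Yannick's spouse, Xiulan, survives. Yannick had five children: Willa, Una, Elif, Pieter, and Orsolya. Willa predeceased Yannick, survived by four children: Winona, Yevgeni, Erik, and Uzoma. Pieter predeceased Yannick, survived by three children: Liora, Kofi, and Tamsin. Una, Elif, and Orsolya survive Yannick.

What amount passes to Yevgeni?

Yevgeni receives 99,000.

Xiulan first takes 50,000, leaving a balance of 2,772,000. Xiulan then takes three-eighths of the balance (1,039,500), for a total of 1,089,500. The remaining 1,732,500 passes to the descendants.
The descendants' portion (1,732,500) is divided at the children's generation into 5 shares of 346,500. Una, Elif, and Orsolya each take 346,500. The 2 shares of the deceased (Willa and Pieter) are combined into a pool of 693,000.
That pool (693,000) is divided at the grandchildren's generation equally among Winona, Yevgeni, Erik, Uzoma, Liora, Kofi, and Tamsin: 99,000 each.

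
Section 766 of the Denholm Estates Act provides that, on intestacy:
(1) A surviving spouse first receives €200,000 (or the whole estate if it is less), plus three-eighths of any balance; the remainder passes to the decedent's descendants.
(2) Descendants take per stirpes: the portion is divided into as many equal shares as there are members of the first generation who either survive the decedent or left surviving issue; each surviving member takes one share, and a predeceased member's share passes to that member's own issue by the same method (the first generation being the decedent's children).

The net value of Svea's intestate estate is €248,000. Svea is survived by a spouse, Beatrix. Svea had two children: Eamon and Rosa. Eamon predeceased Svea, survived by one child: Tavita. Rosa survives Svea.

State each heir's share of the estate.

Beatrix: €218,000; Tavita: €15,000; Rosa: €15,000

Beatrix first takes €200,000, leaving a balance of €48,000. Beatrix then takes three-eighths of the balance (€18,000), for a total of €218,000. The remaining €30,000 passes to the descendants.
The descendants' portion (€30,000) is divided into 2 shares of €15,000: Rosa takes €15,000; Eamon's €15,000 share passes to Eamon's issue.
Eamon's share (€15,000) passes entirely to Tavita.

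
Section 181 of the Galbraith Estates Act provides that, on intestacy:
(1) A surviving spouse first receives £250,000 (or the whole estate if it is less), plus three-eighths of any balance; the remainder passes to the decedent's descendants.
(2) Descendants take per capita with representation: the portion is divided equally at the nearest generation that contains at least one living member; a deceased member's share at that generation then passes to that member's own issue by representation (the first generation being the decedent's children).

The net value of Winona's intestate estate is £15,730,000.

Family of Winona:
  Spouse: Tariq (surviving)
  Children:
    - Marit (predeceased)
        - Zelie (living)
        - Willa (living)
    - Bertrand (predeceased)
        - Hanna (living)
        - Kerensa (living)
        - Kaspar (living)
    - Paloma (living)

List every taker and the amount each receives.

Tariq first takes £250,000, leaving a balance of £15,480,000. Tariq then takes three-eighths of the balance (£5,805,000), for a total of £6,055,000. The remaining £9,675,000 passes to the descendants.
The descendants' portion (£9,675,000) is divided into 3 shares of £3,225,000: Paloma takes £3,225,000; Marit's £3,225,000 share passes to Marit's issue; Bertrand's £3,225,000 share passes to Bertrand's issue.
Marit's share (£3,225,000) is divided into 2 shares of £1,612,500: Zelie and Willa each take £1,612,500.
Bertrand's share (£3,225,000) is divided into 3 shares of £1,075,000: Hanna, Kerensa, and Kaspar each take £1,075,000.

Tariq: £6,055,000; Zelie: £1,612,500; Willa: £1,612,500; Hanna: £1,075,000; Kerensa: £1,075,000; Kaspar: £1,075,000; Paloma: £3,225,000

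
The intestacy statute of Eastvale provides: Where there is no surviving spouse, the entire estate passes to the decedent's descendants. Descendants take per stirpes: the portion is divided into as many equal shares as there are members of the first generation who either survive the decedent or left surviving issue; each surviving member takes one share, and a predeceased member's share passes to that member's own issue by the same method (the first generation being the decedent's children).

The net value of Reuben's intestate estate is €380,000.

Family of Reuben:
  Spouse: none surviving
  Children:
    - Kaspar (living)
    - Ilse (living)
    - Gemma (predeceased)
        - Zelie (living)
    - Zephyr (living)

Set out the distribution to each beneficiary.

The entire €380,000 passes to the descendants.
That amount (€380,000) is divided into 4 shares of €95,000: Kaspar, Ilse, and Zephyr each take €95,000; Gemma's €95,000 share passes to Gemma's issue.
Gemma's share (€95,000) passes entirely to Zelie.

Kaspar: €95,000; Ilse: €95,000; Zelie: €95,000; Zephyr: €95,000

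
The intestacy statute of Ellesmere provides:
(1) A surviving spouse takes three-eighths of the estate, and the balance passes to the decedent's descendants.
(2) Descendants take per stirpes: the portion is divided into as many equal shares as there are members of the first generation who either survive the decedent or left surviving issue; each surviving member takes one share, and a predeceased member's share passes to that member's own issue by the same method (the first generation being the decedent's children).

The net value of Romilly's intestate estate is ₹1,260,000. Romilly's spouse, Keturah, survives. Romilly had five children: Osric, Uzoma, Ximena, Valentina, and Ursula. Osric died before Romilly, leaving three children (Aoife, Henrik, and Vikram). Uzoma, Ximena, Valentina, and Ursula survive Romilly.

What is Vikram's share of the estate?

Keturah takes three-eighths of ₹1,260,000 = ₹472,500. The remaining ₹787,500 passes to the descendants.
The descendants' portion (₹787,500) is divided into 5 shares of ₹157,500: Uzoma, Ximena, Valentina, and Ursula each take ₹157,500; Osric's ₹157,500 share passes to Osric's issue.
Osric's share (₹157,500) is divided into 3 shares of ₹52,500: Aoife, Henrik, and Vikram each take ₹52,500.

Vikram receives ₹52,500.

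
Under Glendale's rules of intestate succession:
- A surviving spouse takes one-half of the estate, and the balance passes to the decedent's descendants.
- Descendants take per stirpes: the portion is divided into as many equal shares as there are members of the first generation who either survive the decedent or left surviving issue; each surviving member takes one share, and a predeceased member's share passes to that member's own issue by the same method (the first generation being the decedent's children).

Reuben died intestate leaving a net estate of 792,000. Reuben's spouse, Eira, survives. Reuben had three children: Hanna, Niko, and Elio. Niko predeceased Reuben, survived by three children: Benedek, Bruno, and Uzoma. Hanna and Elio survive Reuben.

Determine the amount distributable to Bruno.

Bruno receives 44,000.

Eira takes one-half of 792,000 = 396,000. The remaining 396,000 passes to the descendants.
The descendants' portion (396,000) is divided into 3 shares of 132,000: Hanna and Elio each take 132,000; Niko's 132,000 share passes to Niko's issue.
Niko's share (132,000) is divided into 3 shares of 44,000: Benedek, Bruno, and Uzoma each take 44,000.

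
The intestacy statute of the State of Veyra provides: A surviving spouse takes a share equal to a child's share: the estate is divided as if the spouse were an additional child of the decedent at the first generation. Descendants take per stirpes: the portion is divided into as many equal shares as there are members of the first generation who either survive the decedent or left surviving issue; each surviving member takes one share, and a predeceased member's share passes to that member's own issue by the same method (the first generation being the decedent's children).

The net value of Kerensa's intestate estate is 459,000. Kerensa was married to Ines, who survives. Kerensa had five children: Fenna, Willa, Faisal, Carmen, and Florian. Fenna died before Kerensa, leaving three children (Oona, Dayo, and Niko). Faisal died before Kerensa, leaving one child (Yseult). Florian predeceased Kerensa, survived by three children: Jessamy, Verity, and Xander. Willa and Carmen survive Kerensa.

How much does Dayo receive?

Dayo receives 25,500.

The spouse counts as an additional share at the children's level, so there are 6 primary shares of 76,500. Ines takes one such share (76,500).
The children's combined portion (382,500) is divided into 5 shares of 76,500: Willa and Carmen each take 76,500; Fenna's 76,500 share passes to Fenna's issue; Faisal's 76,500 share passes to Faisal's issue; Florian's 76,500 share passes to Florian's issue.
Fenna's share (76,500) is divided into 3 shares of 25,500: Oona, Dayo, and Niko each take 25,500.
Faisal's share (76,500) passes entirely to Yseult.
Florian's share (76,500) is divided into 3 shares of 25,500: Jessamy, Verity, and Xander each take 25,500.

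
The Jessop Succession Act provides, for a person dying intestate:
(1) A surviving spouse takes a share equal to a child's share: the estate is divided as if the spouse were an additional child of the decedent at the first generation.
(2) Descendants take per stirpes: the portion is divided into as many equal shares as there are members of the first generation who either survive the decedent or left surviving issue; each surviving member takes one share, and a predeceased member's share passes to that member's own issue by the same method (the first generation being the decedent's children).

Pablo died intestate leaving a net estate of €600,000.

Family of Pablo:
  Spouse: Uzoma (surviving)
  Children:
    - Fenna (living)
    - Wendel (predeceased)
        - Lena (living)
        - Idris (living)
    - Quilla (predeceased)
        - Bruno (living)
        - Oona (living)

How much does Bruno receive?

The spouse counts as an additional share at the children's level, so there are 4 primary shares of €150,000. Uzoma takes one such share (€150,000).
The children's combined portion (€450,000) is divided into 3 shares of €150,000: Fenna takes €150,000; Wendel's €150,000 share passes to Wendel's issue; Quilla's €150,000 share passes to Quilla's issue.
Wendel's share (€150,000) is divided into 2 shares of €75,000: Lena and Idris each take €75,000.
Quilla's share (€150,000) is divided into 2 shares of €75,000: Bruno and Oona each take €75,000.

Bruno receives €75,000.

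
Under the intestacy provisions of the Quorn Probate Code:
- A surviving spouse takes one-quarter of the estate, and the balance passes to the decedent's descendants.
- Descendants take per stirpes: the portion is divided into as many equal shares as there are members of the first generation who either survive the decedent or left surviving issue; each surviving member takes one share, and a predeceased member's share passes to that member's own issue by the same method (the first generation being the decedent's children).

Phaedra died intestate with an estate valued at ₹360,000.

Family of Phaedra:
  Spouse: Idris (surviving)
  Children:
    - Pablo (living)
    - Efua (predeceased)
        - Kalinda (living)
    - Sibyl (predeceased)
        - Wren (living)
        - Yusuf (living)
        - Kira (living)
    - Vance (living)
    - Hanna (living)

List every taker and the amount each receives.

Idris takes one-quarter of ₹360,000 = ₹90,000. The remaining ₹270,000 passes to the descendants.
The descendants' portion (₹270,000) is divided into 5 shares of ₹54,000: Pablo, Vance, and Hanna each take ₹54,000; Efua's ₹54,000 share passes to Efua's issue; Sibyl's ₹54,000 share passes to Sibyl's issue.
Efua's share (₹54,000) passes entirely to Kalinda.
Sibyl's share (₹54,000) is divided into 3 shares of ₹18,000: Wren, Yusuf, and Kira each take ₹18,000.

Idris: ₹90,000; Pablo: ₹54,000; Kalinda: ₹54,000; Wren: ₹18,000; Yusuf: ₹18,000; Kira: ₹18,000; Vance: ₹54,000; Hanna: ₹54,000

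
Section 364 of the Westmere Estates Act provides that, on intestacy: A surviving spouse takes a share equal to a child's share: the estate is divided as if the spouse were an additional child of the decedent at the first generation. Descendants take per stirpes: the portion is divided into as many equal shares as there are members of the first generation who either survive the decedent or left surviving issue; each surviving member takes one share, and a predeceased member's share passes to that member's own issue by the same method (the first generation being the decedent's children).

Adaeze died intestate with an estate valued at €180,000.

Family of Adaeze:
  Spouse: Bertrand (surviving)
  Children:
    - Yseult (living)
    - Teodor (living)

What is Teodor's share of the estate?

Teodor receives €60,000.

The spouse counts as an additional share at the children's level, so there are 3 primary shares of €60,000. Bertrand takes one such share (€60,000).
The children's combined portion (€120,000) is divided into 2 shares of €60,000: Yseult and Teodor each take €60,000.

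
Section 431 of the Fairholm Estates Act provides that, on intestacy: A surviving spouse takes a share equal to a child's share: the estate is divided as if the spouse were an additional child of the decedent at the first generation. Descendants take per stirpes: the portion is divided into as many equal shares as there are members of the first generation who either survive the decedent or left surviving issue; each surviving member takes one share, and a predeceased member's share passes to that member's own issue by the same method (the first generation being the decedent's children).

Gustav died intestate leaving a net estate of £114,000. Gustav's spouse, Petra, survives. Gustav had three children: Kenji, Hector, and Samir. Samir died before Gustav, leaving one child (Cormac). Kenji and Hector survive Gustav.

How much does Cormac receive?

Cormac receives £28,500.

The spouse counts as an additional share at the children's level, so there are 4 primary shares of £28,500. Petra takes one such share (£28,500).
The children's combined portion (£85,500) is divided into 3 shares of £28,500: Kenji and Hector each take £28,500; Samir's £28,500 share passes to Samir's issue.
Samir's share (£28,500) passes entirely to Cormac.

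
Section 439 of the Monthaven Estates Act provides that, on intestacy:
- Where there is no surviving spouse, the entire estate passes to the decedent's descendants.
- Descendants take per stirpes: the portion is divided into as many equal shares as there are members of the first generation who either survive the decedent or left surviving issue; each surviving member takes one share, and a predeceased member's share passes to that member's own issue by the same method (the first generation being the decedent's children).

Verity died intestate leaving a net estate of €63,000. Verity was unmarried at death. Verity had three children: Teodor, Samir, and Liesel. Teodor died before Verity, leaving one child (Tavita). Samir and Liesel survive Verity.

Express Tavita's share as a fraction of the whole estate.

The entire €63,000 passes to the descendants.
That amount (€63,000) is divided into 3 shares of €21,000: Samir and Liesel each take €21,000; Teodor's €21,000 share passes to Teodor's issue.
Teodor's share (€21,000) passes entirely to Tavita.

Tavita receives 1/3 of the estate.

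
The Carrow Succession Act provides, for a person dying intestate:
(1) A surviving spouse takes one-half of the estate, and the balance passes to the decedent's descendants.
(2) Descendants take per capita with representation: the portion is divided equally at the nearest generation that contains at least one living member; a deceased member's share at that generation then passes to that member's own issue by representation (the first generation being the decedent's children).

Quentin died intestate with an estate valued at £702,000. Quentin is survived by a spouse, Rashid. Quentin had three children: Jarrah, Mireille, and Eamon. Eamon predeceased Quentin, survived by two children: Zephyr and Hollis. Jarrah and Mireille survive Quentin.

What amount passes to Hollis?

Rashid takes one-half of £702,000 = £351,000. The remaining £351,000 passes to the descendants.
The descendants' portion (£351,000) is divided into 3 shares of £117,000: Jarrah and Mireille each take £117,000; Eamon's £117,000 share passes to Eamon's issue.
Eamon's share (£117,000) is divided into 2 shares of £58,500: Zephyr and Hollis each take £58,500.

Hollis receives £58,500.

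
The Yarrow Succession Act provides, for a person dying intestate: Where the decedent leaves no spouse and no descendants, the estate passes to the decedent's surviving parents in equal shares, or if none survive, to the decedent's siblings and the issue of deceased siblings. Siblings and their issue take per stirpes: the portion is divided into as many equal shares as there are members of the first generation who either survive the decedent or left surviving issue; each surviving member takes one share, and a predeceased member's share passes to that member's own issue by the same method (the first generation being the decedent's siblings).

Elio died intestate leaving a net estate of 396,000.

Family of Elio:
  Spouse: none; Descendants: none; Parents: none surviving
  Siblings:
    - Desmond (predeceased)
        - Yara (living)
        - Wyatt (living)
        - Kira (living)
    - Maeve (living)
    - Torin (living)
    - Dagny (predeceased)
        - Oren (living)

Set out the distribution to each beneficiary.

The entire 396,000 passes to the siblings and their issue.
That amount (396,000) is divided into 4 shares of 99,000: Maeve and Torin each take 99,000; Desmond's 99,000 share passes to Desmond's issue; Dagny's 99,000 share passes to Dagny's issue.
Desmond's share (99,000) is divided into 3 shares of 33,000: Yara, Wyatt, and Kira each take 33,000.
Dagny's share (99,000) passes entirely to Oren.

Yara: 33,000; Wyatt: 33,000; Kira: 33,000; Maeve: 99,000; Torin: 99,000; Oren: 99,000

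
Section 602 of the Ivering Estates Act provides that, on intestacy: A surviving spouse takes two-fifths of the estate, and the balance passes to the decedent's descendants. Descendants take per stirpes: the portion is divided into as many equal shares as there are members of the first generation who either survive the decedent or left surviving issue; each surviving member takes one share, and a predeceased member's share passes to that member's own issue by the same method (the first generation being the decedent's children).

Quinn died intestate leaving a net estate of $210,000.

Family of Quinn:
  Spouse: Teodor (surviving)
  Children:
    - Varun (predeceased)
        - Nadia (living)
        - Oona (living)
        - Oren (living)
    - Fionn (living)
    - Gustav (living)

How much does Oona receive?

Teodor takes two-fifths of $210,000 = $84,000. The remaining $126,000 passes to the descendants.
The descendants' portion ($126,000) is divided into 3 shares of $42,000: Fionn and Gustav each take $42,000; Varun's $42,000 share passes to Varun's issue.
Varun's share ($42,000) is divided into 3 shares of $14,000: Nadia, Oona, and Oren each take $14,000.

Oona receives $14,000.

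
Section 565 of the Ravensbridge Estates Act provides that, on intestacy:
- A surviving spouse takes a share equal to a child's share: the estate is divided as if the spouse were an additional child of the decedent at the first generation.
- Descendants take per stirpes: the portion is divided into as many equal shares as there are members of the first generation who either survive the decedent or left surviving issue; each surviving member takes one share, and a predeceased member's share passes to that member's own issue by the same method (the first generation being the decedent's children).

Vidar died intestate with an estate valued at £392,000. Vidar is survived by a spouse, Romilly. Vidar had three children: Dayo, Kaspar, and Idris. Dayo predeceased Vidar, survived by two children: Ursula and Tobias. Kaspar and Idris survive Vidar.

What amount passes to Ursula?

The spouse counts as an additional share at the children's level, so there are 4 primary shares of £98,000. Romilly takes one such share (£98,000).
The children's combined portion (£294,000) is divided into 3 shares of £98,000: Kaspar and Idris each take £98,000; Dayo's £98,000 share passes to Dayo's issue.
Dayo's share (£98,000) is divided into 2 shares of £49,000: Ursula and Tobias each take £49,000.

Ursula receives £49,000.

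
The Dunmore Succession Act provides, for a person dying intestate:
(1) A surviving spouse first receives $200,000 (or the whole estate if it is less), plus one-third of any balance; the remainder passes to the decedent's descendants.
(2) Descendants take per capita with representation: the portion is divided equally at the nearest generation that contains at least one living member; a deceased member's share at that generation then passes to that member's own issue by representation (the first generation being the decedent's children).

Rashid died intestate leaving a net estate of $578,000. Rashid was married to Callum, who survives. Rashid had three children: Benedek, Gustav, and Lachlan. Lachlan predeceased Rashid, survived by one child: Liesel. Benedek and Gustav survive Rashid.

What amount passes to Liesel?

Liesel receives $84,000.

Callum first takes $200,000, leaving a balance of $378,000. Callum then takes one-third of the balance ($126,000), for a total of $326,000. The remaining $252,000 passes to the descendants.
The descendants' portion ($252,000) is divided into 3 shares of $84,000: Benedek and Gustav each take $84,000; Lachlan's $84,000 share passes to Lachlan's issue.
Lachlan's share ($84,000) passes entirely to Liesel.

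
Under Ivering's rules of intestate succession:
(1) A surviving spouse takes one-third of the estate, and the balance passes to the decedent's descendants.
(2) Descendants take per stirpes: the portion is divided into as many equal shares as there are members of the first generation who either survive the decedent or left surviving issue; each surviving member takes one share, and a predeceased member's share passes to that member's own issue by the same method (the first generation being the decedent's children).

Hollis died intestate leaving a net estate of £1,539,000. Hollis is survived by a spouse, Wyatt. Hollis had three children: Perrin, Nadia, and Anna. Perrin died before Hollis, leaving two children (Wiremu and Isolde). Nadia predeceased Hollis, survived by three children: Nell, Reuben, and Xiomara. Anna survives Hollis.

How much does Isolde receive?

Isolde receives £171,000.

Wyatt takes one-third of £1,539,000 = £513,000. The remaining £1,026,000 passes to the descendants.
The descendants' portion (£1,026,000) is divided into 3 shares of £342,000: Anna takes £342,000; Perrin's £342,000 share passes to Perrin's issue; Nadia's £342,000 share passes to Nadia's issue.
Perrin's share (£342,000) is divided into 2 shares of £171,000: Wiremu and Isolde each take £171,000.
Nadia's share (£342,000) is divided into 3 shares of £114,000: Nell, Reuben, and Xiomara each take £114,000.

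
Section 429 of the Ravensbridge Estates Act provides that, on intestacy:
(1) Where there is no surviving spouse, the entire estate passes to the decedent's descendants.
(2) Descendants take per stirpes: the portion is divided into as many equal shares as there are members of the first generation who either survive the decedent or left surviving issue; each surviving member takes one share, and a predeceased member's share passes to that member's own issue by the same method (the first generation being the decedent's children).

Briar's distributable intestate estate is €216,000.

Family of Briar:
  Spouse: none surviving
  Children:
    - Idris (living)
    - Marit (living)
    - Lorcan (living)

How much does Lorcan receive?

Lorcan receives €72,000.

The entire €216,000 passes to the descendants.
That amount (€216,000) is divided into 3 shares of €72,000: Idris, Marit, and Lorcan each take €72,000.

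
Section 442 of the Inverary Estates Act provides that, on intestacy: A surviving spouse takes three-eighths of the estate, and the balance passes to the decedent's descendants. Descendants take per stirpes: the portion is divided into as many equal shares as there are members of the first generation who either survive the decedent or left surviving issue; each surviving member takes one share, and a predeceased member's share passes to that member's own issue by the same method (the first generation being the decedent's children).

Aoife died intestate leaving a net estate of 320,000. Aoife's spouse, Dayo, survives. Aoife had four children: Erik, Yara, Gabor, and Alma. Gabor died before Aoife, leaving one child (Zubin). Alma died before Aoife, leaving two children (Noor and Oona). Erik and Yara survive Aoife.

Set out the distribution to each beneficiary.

Dayo: 120,000; Erik: 50,000; Yara: 50,000; Zubin: 50,000; Noor: 25,000; Oona: 25,000

Dayo takes three-eighths of 320,000 = 120,000. The remaining 200,000 passes to the descendants.
The descendants' portion (200,000) is divided into 4 shares of 50,000: Erik and Yara each take 50,000; Gabor's 50,000 share passes to Gabor's issue; Alma's 50,000 share passes to Alma's issue.
Gabor's share (50,000) passes entirely to Zubin.
Alma's share (50,000) is divided into 2 shares of 25,000: Noor and Oona each take 25,000.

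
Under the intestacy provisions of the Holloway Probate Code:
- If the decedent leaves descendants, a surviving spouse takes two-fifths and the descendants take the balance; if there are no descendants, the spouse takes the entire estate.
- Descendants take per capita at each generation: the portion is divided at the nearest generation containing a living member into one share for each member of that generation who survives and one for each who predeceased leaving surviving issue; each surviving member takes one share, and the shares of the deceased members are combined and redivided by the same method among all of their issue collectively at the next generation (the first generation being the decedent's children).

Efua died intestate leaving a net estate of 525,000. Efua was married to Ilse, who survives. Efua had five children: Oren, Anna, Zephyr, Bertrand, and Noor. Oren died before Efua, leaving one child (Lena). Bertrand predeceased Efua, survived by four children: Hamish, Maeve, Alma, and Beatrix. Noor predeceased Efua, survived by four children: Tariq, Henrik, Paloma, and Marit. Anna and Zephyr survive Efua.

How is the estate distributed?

Ilse: 210,000; Lena: 21,000; Anna: 63,000; Zephyr: 63,000; Hamish: 21,000; Maeve: 21,000; Alma: 21,000; Beatrix: 21,000; Tariq: 21,000; Henrik: 21,000; Paloma: 21,000; Marit: 21,000

Ilse takes two-fifths of 525,000 = 210,000. The remaining 315,000 passes to the descendants.
The descendants' portion (315,000) is divided at the children's generation into 5 shares of 63,000. Anna and Zephyr each take 63,000. The 3 shares of the deceased (Oren, Bertrand, and Noor) are combined into a pool of 189,000.
That pool (189,000) is divided at the grandchildren's generation equally among Lena, Hamish, Maeve, Alma, Beatrix, Tariq, Henrik, Paloma, and Marit: 21,000 each.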